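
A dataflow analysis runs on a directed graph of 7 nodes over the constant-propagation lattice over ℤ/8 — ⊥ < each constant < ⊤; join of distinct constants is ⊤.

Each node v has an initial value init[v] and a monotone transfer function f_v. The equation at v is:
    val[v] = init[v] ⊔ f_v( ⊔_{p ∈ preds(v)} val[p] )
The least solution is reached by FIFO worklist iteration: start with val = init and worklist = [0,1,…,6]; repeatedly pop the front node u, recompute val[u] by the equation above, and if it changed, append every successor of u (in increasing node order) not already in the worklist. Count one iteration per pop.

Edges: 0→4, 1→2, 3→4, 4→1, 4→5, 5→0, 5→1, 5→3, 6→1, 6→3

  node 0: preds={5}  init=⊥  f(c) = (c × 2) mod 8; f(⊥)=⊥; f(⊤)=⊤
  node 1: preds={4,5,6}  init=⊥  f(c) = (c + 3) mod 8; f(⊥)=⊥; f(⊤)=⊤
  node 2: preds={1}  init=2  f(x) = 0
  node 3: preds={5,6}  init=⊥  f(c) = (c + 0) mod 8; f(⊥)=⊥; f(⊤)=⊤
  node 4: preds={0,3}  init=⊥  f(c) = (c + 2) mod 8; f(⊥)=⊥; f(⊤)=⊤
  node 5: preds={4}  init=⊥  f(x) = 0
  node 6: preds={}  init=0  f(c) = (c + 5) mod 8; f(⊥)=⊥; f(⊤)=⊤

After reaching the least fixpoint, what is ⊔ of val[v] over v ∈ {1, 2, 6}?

⊤

Iteration log — 12 steps:
  step 1. node 0  ⊔preds=⊥  new=⊥  stable
  step 2. node 1  ⊔preds=0  new=3  old=⊥  +wl: 
  step 3. node 2  ⊔preds=3  new=⊤  old=2  +wl: 
  step 4. node 3  ⊔preds=0  new=0  old=⊥  +wl: 
  step 5. node 4  ⊔preds=0  new=2  old=⊥  +wl: 1
  step 6. node 5  ⊔preds=2  new=0  old=⊥  +wl: 0,3
  step 7. node 6  ⊔preds=⊥  new=0  stable
  step 8. node 1  ⊔preds=⊤  new=⊤  old=3  +wl: 2
  step 9. node 0  ⊔preds=0  new=0  old=⊥  +wl: 4
  step 10. node 3  ⊔preds=0  new=0  stable
  step 11. node 2  ⊔preds=⊤  new=⊤  stable
  step 12. node 4  ⊔preds=0  new=2  stable

Least fixpoint reached:
  node 0: 0
  node 1: ⊤
  node 2: ⊤
  node 3: 0
  node 4: 2
  node 5: 0
  node 6: 0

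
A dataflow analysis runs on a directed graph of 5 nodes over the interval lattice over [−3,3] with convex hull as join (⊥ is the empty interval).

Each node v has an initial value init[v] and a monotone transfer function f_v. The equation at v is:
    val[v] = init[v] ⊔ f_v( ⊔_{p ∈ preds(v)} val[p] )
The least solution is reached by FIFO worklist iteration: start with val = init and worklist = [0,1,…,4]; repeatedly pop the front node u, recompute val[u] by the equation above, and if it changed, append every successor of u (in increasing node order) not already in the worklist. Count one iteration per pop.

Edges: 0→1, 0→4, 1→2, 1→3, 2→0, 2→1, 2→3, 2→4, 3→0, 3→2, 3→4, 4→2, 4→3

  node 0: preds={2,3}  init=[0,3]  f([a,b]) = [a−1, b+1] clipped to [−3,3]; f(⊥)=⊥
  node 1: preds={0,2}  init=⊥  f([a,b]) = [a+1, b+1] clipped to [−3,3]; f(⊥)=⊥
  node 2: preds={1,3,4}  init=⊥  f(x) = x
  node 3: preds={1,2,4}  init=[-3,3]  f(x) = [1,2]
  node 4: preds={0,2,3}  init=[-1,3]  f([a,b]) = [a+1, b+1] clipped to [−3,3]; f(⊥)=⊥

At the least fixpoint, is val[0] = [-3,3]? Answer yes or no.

yes

Iteration log — 9 steps:
  step 1. node 0  ⊔preds=[-3,3]  new=[-3,3]  old=[0,3]  +wl: 
  step 2. node 1  ⊔preds=[-3,3]  new=[-2,3]  old=⊥  +wl: 
  step 3. node 2  ⊔preds=[-3,3]  new=[-3,3]  old=⊥  +wl: 0,1
  step 4. node 3  ⊔preds=[-3,3]  new=[-3,3]  stable
  step 5. node 4  ⊔preds=[-3,3]  new=[-2,3]  old=[-1,3]  +wl: 2,3
  step 6. node 0  ⊔preds=[-3,3]  new=[-3,3]  stable
  step 7. node 1  ⊔preds=[-3,3]  new=[-2,3]  stable
  step 8. node 2  ⊔preds=[-3,3]  new=[-3,3]  stable
  step 9. node 3  ⊔preds=[-3,3]  new=[-3,3]  stable

Least fixpoint reached:
  node 0: [-3,3]
  node 1: [-2,3]
  node 2: [-3,3]
  node 3: [-3,3]
  node 4: [-2,3]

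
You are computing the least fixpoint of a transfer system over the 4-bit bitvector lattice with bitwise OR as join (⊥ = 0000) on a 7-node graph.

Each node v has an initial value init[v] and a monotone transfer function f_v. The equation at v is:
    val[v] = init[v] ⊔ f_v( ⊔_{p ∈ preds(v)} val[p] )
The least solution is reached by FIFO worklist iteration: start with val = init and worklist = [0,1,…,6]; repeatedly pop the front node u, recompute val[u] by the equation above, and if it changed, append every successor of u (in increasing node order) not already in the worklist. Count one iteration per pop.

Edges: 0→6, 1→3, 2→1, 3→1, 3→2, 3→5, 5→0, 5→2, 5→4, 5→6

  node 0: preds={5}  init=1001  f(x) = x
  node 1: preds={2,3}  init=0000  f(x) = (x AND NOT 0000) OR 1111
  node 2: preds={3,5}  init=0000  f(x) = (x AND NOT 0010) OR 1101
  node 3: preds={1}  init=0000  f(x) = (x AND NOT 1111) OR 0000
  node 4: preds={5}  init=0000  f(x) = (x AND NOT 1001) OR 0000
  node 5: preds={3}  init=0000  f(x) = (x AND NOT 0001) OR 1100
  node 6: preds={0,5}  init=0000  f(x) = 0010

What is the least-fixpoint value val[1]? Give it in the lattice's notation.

Iteration log — 12 steps:
  step 1. node 0  ⊔preds=0000  new=1001  stable
  step 2. node 1  ⊔preds=0000  new=1111  old=0000  +wl: 
  step 3. node 2  ⊔preds=0000  new=1101  old=0000  +wl: 1
  step 4. node 3  ⊔preds=1111  new=0000  stable
  step 5. node 4  ⊔preds=0000  new=0000  stable
  step 6. node 5  ⊔preds=0000  new=1100  old=0000  +wl: 0,2,4
  step 7. node 6  ⊔preds=1101  new=0010  old=0000  +wl: 
  step 8. node 1  ⊔preds=1101  new=1111  stable
  step 9. node 0  ⊔preds=1100  new=1101  old=1001  +wl: 6
  step 10. node 2  ⊔preds=1100  new=1101  stable
  step 11. node 4  ⊔preds=1100  new=0100  old=0000  +wl: 
  step 12. node 6  ⊔preds=1101  new=0010  stable

Least fixpoint reached:
  node 0: 1101
  node 1: 1111
  node 2: 1101
  node 3: 0000
  node 4: 0100
  node 5: 1100
  node 6: 0010

1111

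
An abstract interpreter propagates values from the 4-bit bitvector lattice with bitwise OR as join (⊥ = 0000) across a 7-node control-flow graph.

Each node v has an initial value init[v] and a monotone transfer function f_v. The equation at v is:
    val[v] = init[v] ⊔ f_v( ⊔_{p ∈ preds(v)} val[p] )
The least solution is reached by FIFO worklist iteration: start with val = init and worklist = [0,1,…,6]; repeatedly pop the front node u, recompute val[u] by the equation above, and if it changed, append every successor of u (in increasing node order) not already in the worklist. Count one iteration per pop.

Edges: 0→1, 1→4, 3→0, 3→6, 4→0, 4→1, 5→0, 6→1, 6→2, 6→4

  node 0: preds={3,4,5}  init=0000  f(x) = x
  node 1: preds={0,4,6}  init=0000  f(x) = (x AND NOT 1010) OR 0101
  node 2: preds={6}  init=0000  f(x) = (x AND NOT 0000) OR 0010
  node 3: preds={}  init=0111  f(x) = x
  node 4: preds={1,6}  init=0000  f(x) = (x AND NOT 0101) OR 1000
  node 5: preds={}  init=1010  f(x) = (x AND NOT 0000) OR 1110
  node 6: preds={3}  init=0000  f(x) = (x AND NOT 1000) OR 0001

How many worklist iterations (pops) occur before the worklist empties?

Trace (13 dequeues):
  [1] u=0 | in 1111 | out 1111 | prev 0000 | push {}
  [2] u=1 | in 1111 | out 0101 | prev 0000 | push {}
  [3] u=2 | in 0000 | out 0010 | prev 0000 | push {}
  [4] u=3 | in 0000 | out 0111 | ==
  [5] u=4 | in 0101 | out 1000 | prev 0000 | push {0,1}
  [6] u=5 | in 0000 | out 1110 | prev 1010 | push {}
  [7] u=6 | in 0111 | out 0111 | prev 0000 | push {2,4}
  [8] u=0 | in 1111 | out 1111 | ==
  [9] u=1 | in 1111 | out 0101 | ==
  [10] u=2 | in 0111 | out 0111 | prev 0010 | push {}
  [11] u=4 | in 0111 | out 1010 | prev 1000 | push {0,1}
  [12] u=0 | in 1111 | out 1111 | ==
  [13] u=1 | in 1111 | out 0101 | ==

Converged values:
  [0] 1111
  [1] 0101
  [2] 0111
  [3] 0111
  [4] 1010
  [5] 1110
  [6] 0111

13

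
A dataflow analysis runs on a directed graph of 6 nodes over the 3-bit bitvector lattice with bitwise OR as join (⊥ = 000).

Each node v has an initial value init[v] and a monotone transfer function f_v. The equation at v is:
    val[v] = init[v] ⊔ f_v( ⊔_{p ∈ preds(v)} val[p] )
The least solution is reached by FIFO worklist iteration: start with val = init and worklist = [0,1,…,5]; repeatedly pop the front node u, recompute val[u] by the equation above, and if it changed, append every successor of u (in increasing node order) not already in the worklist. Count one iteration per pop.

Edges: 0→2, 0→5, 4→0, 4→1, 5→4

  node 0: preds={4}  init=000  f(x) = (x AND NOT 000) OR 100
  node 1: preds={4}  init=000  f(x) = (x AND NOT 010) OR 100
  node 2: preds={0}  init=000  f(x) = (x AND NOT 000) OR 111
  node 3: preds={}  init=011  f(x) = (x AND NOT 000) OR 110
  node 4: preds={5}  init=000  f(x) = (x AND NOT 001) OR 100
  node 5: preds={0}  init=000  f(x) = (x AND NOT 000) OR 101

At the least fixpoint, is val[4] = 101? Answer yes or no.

no

Iteration log — 9 steps:
  step 1. node 0  ⊔preds=000  new=100  old=000  +wl: 
  step 2. node 1  ⊔preds=000  new=100  old=000  +wl: 
  step 3. node 2  ⊔preds=100  new=111  old=000  +wl: 
  step 4. node 3  ⊔preds=000  new=111  old=011  +wl: 
  step 5. node 4  ⊔preds=000  new=100  old=000  +wl: 0,1
  step 6. node 5  ⊔preds=100  new=101  old=000  +wl: 4
  step 7. node 0  ⊔preds=100  new=100  stable
  step 8. node 1  ⊔preds=100  new=100  stable
  step 9. node 4  ⊔preds=101  new=100  stable

Least fixpoint reached:
  node 0: 100
  node 1: 100
  node 2: 111
  node 3: 111
  node 4: 100
  node 5: 101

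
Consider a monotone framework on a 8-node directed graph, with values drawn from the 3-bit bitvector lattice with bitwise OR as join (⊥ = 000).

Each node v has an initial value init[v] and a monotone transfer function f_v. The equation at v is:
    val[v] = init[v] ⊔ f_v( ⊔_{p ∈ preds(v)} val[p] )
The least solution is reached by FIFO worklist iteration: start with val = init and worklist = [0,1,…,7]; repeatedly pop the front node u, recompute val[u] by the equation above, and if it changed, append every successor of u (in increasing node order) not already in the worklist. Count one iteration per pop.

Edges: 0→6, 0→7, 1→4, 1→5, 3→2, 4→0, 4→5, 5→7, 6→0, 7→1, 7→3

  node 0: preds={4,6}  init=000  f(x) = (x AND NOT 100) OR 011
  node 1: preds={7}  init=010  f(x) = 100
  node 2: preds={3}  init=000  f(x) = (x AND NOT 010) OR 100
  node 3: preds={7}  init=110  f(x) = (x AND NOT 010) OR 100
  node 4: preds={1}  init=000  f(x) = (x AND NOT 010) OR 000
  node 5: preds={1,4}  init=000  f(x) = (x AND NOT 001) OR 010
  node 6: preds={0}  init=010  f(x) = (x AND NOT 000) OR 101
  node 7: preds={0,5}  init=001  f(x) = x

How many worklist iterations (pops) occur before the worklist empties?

Trace (12 dequeues):
  [1] u=0 | in 010 | out 011 | prev 000 | push {}
  [2] u=1 | in 001 | out 110 | prev 010 | push {}
  [3] u=2 | in 110 | out 100 | prev 000 | push {}
  [4] u=3 | in 001 | out 111 | prev 110 | push {2}
  [5] u=4 | in 110 | out 100 | prev 000 | push {0}
  [6] u=5 | in 110 | out 110 | prev 000 | push {}
  [7] u=6 | in 011 | out 111 | prev 010 | push {}
  [8] u=7 | in 111 | out 111 | prev 001 | push {1,3}
  [9] u=2 | in 111 | out 101 | prev 100 | push {}
  [10] u=0 | in 111 | out 011 | ==
  [11] u=1 | in 111 | out 110 | ==
  [12] u=3 | in 111 | out 111 | ==

Converged values:
  [0] 011
  [1] 110
  [2] 101
  [3] 111
  [4] 100
  [5] 110
  [6] 111
  [7] 111

12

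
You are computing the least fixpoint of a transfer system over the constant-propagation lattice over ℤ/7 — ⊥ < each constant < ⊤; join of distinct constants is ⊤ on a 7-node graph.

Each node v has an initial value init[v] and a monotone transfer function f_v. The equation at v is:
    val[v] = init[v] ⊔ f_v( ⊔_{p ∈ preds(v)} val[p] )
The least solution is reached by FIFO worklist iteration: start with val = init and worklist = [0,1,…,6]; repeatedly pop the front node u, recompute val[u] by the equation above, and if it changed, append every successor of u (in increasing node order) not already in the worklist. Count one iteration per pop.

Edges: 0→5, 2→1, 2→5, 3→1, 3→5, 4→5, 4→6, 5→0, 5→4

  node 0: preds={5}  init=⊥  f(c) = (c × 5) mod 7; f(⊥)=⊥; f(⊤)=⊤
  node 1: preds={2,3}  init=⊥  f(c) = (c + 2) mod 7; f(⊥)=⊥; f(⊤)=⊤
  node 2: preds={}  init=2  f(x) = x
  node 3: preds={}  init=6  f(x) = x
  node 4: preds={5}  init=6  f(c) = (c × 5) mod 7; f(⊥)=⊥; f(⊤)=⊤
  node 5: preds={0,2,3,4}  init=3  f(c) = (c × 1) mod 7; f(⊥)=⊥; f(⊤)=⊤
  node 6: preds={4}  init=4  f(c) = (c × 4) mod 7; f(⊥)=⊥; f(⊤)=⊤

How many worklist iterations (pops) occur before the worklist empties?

10

Trace (10 dequeues):
  [1] u=0 | in 3 | out 1 | prev ⊥ | push {}
  [2] u=1 | in ⊤ | out ⊤ | prev ⊥ | push {}
  [3] u=2 | in ⊥ | out 2 | ==
  [4] u=3 | in ⊥ | out 6 | ==
  [5] u=4 | in 3 | out ⊤ | prev 6 | push {}
  [6] u=5 | in ⊤ | out ⊤ | prev 3 | push {0,4}
  [7] u=6 | in ⊤ | out ⊤ | prev 4 | push {}
  [8] u=0 | in ⊤ | out ⊤ | prev 1 | push {5}
  [9] u=4 | in ⊤ | out ⊤ | ==
  [10] u=5 | in ⊤ | out ⊤ | ==

Converged values:
  [0] ⊤
  [1] ⊤
  [2] 2
  [3] 6
  [4] ⊤
  [5] ⊤
  [6] ⊤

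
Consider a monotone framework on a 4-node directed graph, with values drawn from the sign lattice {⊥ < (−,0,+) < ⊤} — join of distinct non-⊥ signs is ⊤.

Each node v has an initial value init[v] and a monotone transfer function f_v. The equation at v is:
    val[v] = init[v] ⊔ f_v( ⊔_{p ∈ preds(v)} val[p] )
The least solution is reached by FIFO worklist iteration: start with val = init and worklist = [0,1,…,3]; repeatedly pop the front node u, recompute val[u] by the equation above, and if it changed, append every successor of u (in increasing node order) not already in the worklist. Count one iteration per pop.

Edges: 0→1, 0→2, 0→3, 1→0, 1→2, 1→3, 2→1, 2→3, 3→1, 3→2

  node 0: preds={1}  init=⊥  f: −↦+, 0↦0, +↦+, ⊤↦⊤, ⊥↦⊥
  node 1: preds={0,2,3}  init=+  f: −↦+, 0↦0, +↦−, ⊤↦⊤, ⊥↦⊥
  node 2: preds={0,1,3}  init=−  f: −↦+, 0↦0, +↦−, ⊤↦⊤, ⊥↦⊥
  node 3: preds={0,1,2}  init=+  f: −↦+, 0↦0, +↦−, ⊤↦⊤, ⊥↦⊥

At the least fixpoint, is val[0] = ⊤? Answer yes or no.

yes

Iteration log — 8 steps:
  step 1. node 0  ⊔preds=+  new=+  old=⊥  +wl: 
  step 2. node 1  ⊔preds=⊤  new=⊤  old=+  +wl: 0
  step 3. node 2  ⊔preds=⊤  new=⊤  old=−  +wl: 1
  step 4. node 3  ⊔preds=⊤  new=⊤  old=+  +wl: 2
  step 5. node 0  ⊔preds=⊤  new=⊤  old=+  +wl: 3
  step 6. node 1  ⊔preds=⊤  new=⊤  stable
  step 7. node 2  ⊔preds=⊤  new=⊤  stable
  step 8. node 3  ⊔preds=⊤  new=⊤  stable

Least fixpoint reached:
  node 0: ⊤
  node 1: ⊤
  node 2: ⊤
  node 3: ⊤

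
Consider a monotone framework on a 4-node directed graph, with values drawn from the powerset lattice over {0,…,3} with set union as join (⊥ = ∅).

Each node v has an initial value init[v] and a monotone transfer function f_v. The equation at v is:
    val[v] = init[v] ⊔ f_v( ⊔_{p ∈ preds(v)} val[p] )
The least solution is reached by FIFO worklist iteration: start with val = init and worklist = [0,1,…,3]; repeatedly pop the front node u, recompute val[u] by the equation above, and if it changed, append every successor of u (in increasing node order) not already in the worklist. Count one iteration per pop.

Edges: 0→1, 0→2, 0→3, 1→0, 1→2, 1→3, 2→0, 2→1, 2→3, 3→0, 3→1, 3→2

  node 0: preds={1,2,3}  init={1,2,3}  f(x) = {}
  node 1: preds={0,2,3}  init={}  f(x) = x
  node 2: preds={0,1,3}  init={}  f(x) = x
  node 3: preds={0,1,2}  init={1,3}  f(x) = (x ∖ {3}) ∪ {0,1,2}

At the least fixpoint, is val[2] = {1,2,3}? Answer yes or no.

no

Iteration log — 10 steps:
  step 1. node 0  ⊔preds={1,3}  new={1,2,3}  stable
  step 2. node 1  ⊔preds={1,2,3}  new={1,2,3}  old={}  +wl: 0
  step 3. node 2  ⊔preds={1,2,3}  new={1,2,3}  old={}  +wl: 1
  step 4. node 3  ⊔preds={1,2,3}  new={0,1,2,3}  old={1,3}  +wl: 2
  step 5. node 0  ⊔preds={0,1,2,3}  new={1,2,3}  stable
  step 6. node 1  ⊔preds={0,1,2,3}  new={0,1,2,3}  old={1,2,3}  +wl: 0,3
  step 7. node 2  ⊔preds={0,1,2,3}  new={0,1,2,3}  old={1,2,3}  +wl: 1
  step 8. node 0  ⊔preds={0,1,2,3}  new={1,2,3}  stable
  step 9. node 3  ⊔preds={0,1,2,3}  new={0,1,2,3}  stable
  step 10. node 1  ⊔preds={0,1,2,3}  new={0,1,2,3}  stable

Least fixpoint reached:
  node 0: {1,2,3}
  node 1: {0,1,2,3}
  node 2: {0,1,2,3}
  node 3: {0,1,2,3}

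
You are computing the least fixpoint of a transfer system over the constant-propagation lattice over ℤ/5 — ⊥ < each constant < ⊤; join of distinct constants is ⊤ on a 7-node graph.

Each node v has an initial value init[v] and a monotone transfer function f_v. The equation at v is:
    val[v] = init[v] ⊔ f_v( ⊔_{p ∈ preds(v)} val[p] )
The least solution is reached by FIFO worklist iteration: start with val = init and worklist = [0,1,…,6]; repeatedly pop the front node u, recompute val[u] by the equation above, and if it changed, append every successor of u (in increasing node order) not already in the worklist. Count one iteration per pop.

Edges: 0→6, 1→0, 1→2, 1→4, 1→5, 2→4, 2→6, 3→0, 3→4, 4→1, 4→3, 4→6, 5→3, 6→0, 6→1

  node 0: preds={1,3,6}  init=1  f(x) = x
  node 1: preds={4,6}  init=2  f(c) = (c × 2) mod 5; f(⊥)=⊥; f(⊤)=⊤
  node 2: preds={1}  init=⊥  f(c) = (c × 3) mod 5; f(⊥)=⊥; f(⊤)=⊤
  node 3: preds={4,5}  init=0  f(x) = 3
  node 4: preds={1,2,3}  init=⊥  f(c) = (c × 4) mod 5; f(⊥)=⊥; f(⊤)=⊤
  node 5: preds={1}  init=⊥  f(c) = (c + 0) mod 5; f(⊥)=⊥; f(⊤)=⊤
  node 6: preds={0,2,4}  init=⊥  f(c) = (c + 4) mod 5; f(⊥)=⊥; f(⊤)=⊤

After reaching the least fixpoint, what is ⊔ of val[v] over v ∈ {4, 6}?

Worklist (16 pops):
  #1 pop 0: in=⊤ → ⊤ (was 1); enqueue []
  #2 pop 1: in=⊥ → 2 (no change)
  #3 pop 2: in=2 → 1 (was ⊥); enqueue []
  #4 pop 3: in=⊥ → ⊤ (was 0); enqueue [0]
  #5 pop 4: in=⊤ → ⊤ (was ⊥); enqueue [1,3]
  #6 pop 5: in=2 → 2 (was ⊥); enqueue []
  #7 pop 6: in=⊤ → ⊤ (was ⊥); enqueue []
  #8 pop 0: in=⊤ → ⊤ (no change)
  #9 pop 1: in=⊤ → ⊤ (was 2); enqueue [0,2,4,5]
  #10 pop 3: in=⊤ → ⊤ (no change)
  #11 pop 0: in=⊤ → ⊤ (no change)
  #12 pop 2: in=⊤ → ⊤ (was 1); enqueue [6]
  #13 pop 4: in=⊤ → ⊤ (no change)
  #14 pop 5: in=⊤ → ⊤ (was 2); enqueue [3]
  #15 pop 6: in=⊤ → ⊤ (no change)
  #16 pop 3: in=⊤ → ⊤ (no change)

Fixpoint:
  val[0] = ⊤
  val[1] = ⊤
  val[2] = ⊤
  val[3] = ⊤
  val[4] = ⊤
  val[5] = ⊤
  val[6] = ⊤

⊤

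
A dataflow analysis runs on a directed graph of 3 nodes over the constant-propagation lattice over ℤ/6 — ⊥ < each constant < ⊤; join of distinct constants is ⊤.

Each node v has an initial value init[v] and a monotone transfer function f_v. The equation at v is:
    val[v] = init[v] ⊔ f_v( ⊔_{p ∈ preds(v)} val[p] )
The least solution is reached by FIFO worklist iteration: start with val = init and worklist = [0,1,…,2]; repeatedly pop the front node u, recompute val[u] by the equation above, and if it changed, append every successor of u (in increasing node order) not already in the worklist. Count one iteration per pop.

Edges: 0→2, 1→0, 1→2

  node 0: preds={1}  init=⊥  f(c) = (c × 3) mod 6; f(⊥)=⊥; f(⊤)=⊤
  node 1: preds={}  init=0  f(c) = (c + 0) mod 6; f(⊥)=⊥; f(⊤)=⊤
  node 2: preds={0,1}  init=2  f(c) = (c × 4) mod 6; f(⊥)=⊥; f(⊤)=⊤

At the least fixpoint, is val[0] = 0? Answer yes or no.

yes

Iteration log — 3 steps:
  step 1. node 0  ⊔preds=0  new=0  old=⊥  +wl: 
  step 2. node 1  ⊔preds=⊥  new=0  stable
  step 3. node 2  ⊔preds=0  new=⊤  old=2  +wl: 

Least fixpoint reached:
  node 0: 0
  node 1: 0
  node 2: ⊤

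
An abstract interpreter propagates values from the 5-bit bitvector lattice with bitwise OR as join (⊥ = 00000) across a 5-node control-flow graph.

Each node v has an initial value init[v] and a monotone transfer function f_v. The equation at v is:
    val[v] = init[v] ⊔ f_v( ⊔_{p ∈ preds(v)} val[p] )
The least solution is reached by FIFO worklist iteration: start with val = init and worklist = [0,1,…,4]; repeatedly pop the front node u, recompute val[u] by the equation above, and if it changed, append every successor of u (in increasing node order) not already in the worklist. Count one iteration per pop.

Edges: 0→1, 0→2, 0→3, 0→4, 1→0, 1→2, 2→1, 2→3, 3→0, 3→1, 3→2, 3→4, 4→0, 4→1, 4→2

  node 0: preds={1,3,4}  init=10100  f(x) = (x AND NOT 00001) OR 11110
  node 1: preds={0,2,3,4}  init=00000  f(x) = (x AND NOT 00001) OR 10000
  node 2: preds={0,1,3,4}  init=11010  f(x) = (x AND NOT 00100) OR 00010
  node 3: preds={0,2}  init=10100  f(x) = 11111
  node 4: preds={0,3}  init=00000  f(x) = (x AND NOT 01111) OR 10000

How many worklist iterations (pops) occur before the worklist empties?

Iteration log — 10 steps:
  step 1. node 0  ⊔preds=10100  new=11110  old=10100  +wl: 
  step 2. node 1  ⊔preds=11110  new=11110  old=00000  +wl: 0
  step 3. node 2  ⊔preds=11110  new=11010  stable
  step 4. node 3  ⊔preds=11110  new=11111  old=10100  +wl: 1,2
  step 5. node 4  ⊔preds=11111  new=10000  old=00000  +wl: 
  step 6. node 0  ⊔preds=11111  new=11110  stable
  step 7. node 1  ⊔preds=11111  new=11110  stable
  step 8. node 2  ⊔preds=11111  new=11011  old=11010  +wl: 1,3
  step 9. node 1  ⊔preds=11111  new=11110  stable
  step 10. node 3  ⊔preds=11111  new=11111  stable

Least fixpoint reached:
  node 0: 11110
  node 1: 11110
  node 2: 11011
  node 3: 11111
  node 4: 10000

10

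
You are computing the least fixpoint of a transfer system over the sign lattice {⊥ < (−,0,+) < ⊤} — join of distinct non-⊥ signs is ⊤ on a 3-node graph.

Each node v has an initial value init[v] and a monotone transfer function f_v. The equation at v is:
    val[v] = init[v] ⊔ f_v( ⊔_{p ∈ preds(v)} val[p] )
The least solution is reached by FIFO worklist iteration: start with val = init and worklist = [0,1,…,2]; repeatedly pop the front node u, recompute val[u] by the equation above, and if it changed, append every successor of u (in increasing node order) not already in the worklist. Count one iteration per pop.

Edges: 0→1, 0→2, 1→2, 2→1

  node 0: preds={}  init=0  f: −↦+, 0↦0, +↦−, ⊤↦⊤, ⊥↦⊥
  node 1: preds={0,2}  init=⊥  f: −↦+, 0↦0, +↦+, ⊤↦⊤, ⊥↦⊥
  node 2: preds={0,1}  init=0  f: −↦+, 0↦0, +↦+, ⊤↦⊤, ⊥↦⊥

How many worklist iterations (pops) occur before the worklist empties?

3

Worklist (3 pops):
  #1 pop 0: in=⊥ → 0 (no change)
  #2 pop 1: in=0 → 0 (was ⊥); enqueue []
  #3 pop 2: in=0 → 0 (no change)

Fixpoint:
  val[0] = 0
  val[1] = 0
  val[2] = 0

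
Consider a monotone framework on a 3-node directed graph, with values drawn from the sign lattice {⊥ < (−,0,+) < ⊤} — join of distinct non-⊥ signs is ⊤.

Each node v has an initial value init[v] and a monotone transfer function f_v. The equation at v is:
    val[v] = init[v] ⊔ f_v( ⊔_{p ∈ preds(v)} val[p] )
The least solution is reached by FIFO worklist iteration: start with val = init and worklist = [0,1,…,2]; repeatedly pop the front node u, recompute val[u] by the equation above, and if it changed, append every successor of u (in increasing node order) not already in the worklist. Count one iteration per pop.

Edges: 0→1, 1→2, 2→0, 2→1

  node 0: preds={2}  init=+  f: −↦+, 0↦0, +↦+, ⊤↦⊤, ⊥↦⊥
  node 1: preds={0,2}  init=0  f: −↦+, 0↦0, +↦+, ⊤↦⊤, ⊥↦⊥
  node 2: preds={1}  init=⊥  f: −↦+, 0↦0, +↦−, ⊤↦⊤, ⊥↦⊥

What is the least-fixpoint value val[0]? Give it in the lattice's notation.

⊤

Worklist (5 pops):
  #1 pop 0: in=⊥ → + (no change)
  #2 pop 1: in=+ → ⊤ (was 0); enqueue []
  #3 pop 2: in=⊤ → ⊤ (was ⊥); enqueue [0,1]
  #4 pop 0: in=⊤ → ⊤ (was +); enqueue []
  #5 pop 1: in=⊤ → ⊤ (no change)

Fixpoint:
  val[0] = ⊤
  val[1] = ⊤
  val[2] = ⊤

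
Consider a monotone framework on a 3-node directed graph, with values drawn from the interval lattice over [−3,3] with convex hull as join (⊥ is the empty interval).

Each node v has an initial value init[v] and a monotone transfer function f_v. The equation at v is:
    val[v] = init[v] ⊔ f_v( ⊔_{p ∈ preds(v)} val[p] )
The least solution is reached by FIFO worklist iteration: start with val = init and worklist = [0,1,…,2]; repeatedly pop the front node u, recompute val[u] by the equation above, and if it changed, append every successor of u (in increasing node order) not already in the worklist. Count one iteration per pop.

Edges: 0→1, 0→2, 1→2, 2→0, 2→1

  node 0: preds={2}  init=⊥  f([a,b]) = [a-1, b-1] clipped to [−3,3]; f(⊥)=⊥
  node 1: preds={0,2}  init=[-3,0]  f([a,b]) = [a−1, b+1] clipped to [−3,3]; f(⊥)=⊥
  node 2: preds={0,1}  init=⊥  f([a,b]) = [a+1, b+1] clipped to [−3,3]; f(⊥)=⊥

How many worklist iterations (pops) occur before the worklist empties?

9

Trace (9 dequeues):
  [1] u=0 | in ⊥ | out ⊥ | ==
  [2] u=1 | in ⊥ | out [-3,0] | ==
  [3] u=2 | in [-3,0] | out [-2,1] | prev ⊥ | push {0,1}
  [4] u=0 | in [-2,1] | out [-3,0] | prev ⊥ | push {2}
  [5] u=1 | in [-3,1] | out [-3,2] | prev [-3,0] | push {}
  [6] u=2 | in [-3,2] | out [-2,3] | prev [-2,1] | push {0,1}
  [7] u=0 | in [-2,3] | out [-3,2] | prev [-3,0] | push {2}
  [8] u=1 | in [-3,3] | out [-3,3] | prev [-3,2] | push {}
  [9] u=2 | in [-3,3] | out [-2,3] | ==

Converged values:
  [0] [-3,2]
  [1] [-3,3]
  [2] [-2,3]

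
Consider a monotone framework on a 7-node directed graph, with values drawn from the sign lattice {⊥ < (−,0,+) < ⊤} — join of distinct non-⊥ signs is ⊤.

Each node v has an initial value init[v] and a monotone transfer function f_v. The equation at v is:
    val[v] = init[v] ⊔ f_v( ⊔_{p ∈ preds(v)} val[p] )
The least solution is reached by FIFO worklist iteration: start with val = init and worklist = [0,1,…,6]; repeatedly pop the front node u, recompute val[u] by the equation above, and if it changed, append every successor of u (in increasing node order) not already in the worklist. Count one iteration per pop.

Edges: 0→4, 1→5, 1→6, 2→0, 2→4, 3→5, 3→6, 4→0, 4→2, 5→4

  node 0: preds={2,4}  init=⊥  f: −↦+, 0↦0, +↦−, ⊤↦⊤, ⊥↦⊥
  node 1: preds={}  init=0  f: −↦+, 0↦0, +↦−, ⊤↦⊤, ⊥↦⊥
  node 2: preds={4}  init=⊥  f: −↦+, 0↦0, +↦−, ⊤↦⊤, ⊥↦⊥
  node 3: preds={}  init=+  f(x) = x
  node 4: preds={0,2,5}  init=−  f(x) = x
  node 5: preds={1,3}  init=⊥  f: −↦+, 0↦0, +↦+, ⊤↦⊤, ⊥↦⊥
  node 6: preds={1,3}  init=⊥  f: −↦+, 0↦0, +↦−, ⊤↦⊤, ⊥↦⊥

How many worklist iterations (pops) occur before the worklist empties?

Iteration log — 11 steps:
  step 1. node 0  ⊔preds=−  new=+  old=⊥  +wl: 
  step 2. node 1  ⊔preds=⊥  new=0  stable
  step 3. node 2  ⊔preds=−  new=+  old=⊥  +wl: 0
  step 4. node 3  ⊔preds=⊥  new=+  stable
  step 5. node 4  ⊔preds=+  new=⊤  old=−  +wl: 2
  step 6. node 5  ⊔preds=⊤  new=⊤  old=⊥  +wl: 4
  step 7. node 6  ⊔preds=⊤  new=⊤  old=⊥  +wl: 
  step 8. node 0  ⊔preds=⊤  new=⊤  old=+  +wl: 
  step 9. node 2  ⊔preds=⊤  new=⊤  old=+  +wl: 0
  step 10. node 4  ⊔preds=⊤  new=⊤  stable
  step 11. node 0  ⊔preds=⊤  new=⊤  stable

Least fixpoint reached:
  node 0: ⊤
  node 1: 0
  node 2: ⊤
  node 3: +
  node 4: ⊤
  node 5: ⊤
  node 6: ⊤

11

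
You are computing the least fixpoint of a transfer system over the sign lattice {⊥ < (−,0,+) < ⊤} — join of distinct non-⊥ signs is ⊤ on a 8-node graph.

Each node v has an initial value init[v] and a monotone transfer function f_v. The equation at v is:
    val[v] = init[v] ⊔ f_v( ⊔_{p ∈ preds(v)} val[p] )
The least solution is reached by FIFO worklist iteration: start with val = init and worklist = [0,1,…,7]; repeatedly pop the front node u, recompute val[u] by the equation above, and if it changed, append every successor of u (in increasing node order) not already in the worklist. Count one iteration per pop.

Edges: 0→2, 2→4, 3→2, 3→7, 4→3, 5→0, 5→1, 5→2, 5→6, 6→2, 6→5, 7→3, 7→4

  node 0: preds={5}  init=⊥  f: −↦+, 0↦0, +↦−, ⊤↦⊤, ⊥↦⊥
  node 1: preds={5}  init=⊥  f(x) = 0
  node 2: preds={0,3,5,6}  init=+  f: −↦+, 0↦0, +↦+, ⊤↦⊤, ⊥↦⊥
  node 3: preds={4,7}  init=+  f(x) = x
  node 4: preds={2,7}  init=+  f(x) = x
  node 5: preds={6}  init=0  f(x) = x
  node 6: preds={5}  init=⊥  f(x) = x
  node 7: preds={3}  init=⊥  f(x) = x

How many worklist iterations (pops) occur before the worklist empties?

15

Trace (15 dequeues):
  [1] u=0 | in 0 | out 0 | prev ⊥ | push {}
  [2] u=1 | in 0 | out 0 | prev ⊥ | push {}
  [3] u=2 | in ⊤ | out ⊤ | prev + | push {}
  [4] u=3 | in + | out + | ==
  [5] u=4 | in ⊤ | out ⊤ | prev + | push {3}
  [6] u=5 | in ⊥ | out 0 | ==
  [7] u=6 | in 0 | out 0 | prev ⊥ | push {2,5}
  [8] u=7 | in + | out + | prev ⊥ | push {4}
  [9] u=3 | in ⊤ | out ⊤ | prev + | push {7}
  [10] u=2 | in ⊤ | out ⊤ | ==
  [11] u=5 | in 0 | out 0 | ==
  [12] u=4 | in ⊤ | out ⊤ | ==
  [13] u=7 | in ⊤ | out ⊤ | prev + | push {3,4}
  [14] u=3 | in ⊤ | out ⊤ | ==
  [15] u=4 | in ⊤ | out ⊤ | ==

Converged values:
  [0] 0
  [1] 0
  [2] ⊤
  [3] ⊤
  [4] ⊤
  [5] 0
  [6] 0
  [7] ⊤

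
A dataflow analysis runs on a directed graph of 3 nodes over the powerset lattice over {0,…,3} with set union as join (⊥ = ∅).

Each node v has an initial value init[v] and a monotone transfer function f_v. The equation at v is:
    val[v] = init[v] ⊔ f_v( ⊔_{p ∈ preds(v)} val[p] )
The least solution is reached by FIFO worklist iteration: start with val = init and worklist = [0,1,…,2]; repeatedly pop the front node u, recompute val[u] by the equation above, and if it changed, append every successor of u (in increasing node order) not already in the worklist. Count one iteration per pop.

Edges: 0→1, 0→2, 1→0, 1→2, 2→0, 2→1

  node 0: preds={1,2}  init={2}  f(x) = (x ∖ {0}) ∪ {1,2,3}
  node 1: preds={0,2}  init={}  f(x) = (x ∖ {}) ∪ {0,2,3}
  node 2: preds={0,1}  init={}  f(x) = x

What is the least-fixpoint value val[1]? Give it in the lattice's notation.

{0,1,2,3}

Worklist (5 pops):
  #1 pop 0: in={} → {1,2,3} (was {2}); enqueue []
  #2 pop 1: in={1,2,3} → {0,1,2,3} (was {}); enqueue [0]
  #3 pop 2: in={0,1,2,3} → {0,1,2,3} (was {}); enqueue [1]
  #4 pop 0: in={0,1,2,3} → {1,2,3} (no change)
  #5 pop 1: in={0,1,2,3} → {0,1,2,3} (no change)

Fixpoint:
  val[0] = {1,2,3}
  val[1] = {0,1,2,3}
  val[2] = {0,1,2,3}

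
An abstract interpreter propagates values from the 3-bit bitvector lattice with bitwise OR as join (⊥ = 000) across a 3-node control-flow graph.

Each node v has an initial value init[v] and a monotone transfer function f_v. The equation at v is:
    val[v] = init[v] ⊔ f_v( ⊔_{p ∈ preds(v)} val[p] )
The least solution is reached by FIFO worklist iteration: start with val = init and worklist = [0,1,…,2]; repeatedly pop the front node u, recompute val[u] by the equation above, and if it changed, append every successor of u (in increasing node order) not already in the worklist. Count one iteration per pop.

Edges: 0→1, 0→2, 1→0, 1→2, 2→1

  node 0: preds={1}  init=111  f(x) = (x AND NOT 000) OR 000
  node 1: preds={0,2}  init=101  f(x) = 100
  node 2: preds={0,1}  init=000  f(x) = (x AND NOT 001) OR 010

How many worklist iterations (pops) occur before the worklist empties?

Iteration log — 4 steps:
  step 1. node 0  ⊔preds=101  new=111  stable
  step 2. node 1  ⊔preds=111  new=101  stable
  step 3. node 2  ⊔preds=111  new=110  old=000  +wl: 1
  step 4. node 1  ⊔preds=111  new=101  stable

Least fixpoint reached:
  node 0: 111
  node 1: 101
  node 2: 110

4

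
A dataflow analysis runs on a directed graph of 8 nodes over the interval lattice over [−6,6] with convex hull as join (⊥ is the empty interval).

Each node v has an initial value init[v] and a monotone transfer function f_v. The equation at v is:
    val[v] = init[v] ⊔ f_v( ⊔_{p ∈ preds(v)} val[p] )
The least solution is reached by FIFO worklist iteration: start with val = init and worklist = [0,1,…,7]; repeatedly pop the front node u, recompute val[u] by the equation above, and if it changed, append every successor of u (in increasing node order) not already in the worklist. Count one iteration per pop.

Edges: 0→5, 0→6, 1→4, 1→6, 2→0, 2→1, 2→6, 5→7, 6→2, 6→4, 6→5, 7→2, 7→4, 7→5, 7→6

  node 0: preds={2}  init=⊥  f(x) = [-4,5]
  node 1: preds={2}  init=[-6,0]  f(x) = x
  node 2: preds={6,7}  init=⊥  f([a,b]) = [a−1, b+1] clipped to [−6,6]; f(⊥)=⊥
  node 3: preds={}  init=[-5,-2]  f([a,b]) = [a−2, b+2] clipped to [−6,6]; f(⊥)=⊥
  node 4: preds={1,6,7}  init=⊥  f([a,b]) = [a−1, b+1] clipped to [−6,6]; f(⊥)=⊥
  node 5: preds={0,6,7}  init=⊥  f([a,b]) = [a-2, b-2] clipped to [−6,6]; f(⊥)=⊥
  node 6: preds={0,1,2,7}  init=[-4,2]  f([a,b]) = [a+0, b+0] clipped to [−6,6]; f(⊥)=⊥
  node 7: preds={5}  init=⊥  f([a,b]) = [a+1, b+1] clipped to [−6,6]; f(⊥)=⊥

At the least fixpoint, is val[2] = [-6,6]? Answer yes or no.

Iteration log — 25 steps:
  step 1. node 0  ⊔preds=⊥  new=[-4,5]  old=⊥  +wl: 
  step 2. node 1  ⊔preds=⊥  new=[-6,0]  stable
  step 3. node 2  ⊔preds=[-4,2]  new=[-5,3]  old=⊥  +wl: 0,1
  step 4. node 3  ⊔preds=⊥  new=[-5,-2]  stable
  step 5. node 4  ⊔preds=[-6,2]  new=[-6,3]  old=⊥  +wl: 
  step 6. node 5  ⊔preds=[-4,5]  new=[-6,3]  old=⊥  +wl: 
  step 7. node 6  ⊔preds=[-6,5]  new=[-6,5]  old=[-4,2]  +wl: 2,4,5
  step 8. node 7  ⊔preds=[-6,3]  new=[-5,4]  old=⊥  +wl: 6
  step 9. node 0  ⊔preds=[-5,3]  new=[-4,5]  stable
  step 10. node 1  ⊔preds=[-5,3]  new=[-6,3]  old=[-6,0]  +wl: 
  step 11. node 2  ⊔preds=[-6,5]  new=[-6,6]  old=[-5,3]  +wl: 0,1
  step 12. node 4  ⊔preds=[-6,5]  new=[-6,6]  old=[-6,3]  +wl: 
  step 13. node 5  ⊔preds=[-6,5]  new=[-6,3]  stable
  step 14. node 6  ⊔preds=[-6,6]  new=[-6,6]  old=[-6,5]  +wl: 2,4,5
  step 15. node 0  ⊔preds=[-6,6]  new=[-4,5]  stable
  step 16. node 1  ⊔preds=[-6,6]  new=[-6,6]  old=[-6,3]  +wl: 6
  step 17. node 2  ⊔preds=[-6,6]  new=[-6,6]  stable
  step 18. node 4  ⊔preds=[-6,6]  new=[-6,6]  stable
  step 19. node 5  ⊔preds=[-6,6]  new=[-6,4]  old=[-6,3]  +wl: 7
  step 20. node 6  ⊔preds=[-6,6]  new=[-6,6]  stable
  step 21. node 7  ⊔preds=[-6,4]  new=[-5,5]  old=[-5,4]  +wl: 2,4,5,6
  step 22. node 2  ⊔preds=[-6,6]  new=[-6,6]  stable
  step 23. node 4  ⊔preds=[-6,6]  new=[-6,6]  stable
  step 24. node 5  ⊔preds=[-6,6]  new=[-6,4]  stable
  step 25. node 6  ⊔preds=[-6,6]  new=[-6,6]  stable

Least fixpoint reached:
  node 0: [-4,5]
  node 1: [-6,6]
  node 2: [-6,6]
  node 3: [-5,-2]
  node 4: [-6,6]
  node 5: [-6,4]
  node 6: [-6,6]
  node 7: [-5,5]

yes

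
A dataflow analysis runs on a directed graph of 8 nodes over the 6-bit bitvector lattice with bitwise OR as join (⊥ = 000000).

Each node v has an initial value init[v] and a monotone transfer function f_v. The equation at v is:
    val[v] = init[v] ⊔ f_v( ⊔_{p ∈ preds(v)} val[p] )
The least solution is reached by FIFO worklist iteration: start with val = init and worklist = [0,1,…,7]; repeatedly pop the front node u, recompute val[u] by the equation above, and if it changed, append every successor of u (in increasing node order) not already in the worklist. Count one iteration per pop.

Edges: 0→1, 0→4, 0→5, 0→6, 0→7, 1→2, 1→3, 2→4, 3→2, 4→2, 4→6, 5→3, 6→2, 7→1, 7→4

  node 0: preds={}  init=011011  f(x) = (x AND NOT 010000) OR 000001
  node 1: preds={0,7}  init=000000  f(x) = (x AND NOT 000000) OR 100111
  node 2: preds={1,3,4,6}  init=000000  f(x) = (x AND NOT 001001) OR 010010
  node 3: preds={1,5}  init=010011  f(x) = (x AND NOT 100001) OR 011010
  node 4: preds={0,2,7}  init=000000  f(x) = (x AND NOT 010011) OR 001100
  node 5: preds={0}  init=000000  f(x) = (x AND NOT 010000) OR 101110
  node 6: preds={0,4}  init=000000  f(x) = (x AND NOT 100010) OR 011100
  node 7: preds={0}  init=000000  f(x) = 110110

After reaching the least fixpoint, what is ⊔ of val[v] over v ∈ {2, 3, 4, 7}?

111111

Iteration log — 12 steps:
  step 1. node 0  ⊔preds=000000  new=011011  stable
  step 2. node 1  ⊔preds=011011  new=111111  old=000000  +wl: 
  step 3. node 2  ⊔preds=111111  new=110110  old=000000  +wl: 
  step 4. node 3  ⊔preds=111111  new=011111  old=010011  +wl: 2
  step 5. node 4  ⊔preds=111111  new=101100  old=000000  +wl: 
  step 6. node 5  ⊔preds=011011  new=101111  old=000000  +wl: 3
  step 7. node 6  ⊔preds=111111  new=011101  old=000000  +wl: 
  step 8. node 7  ⊔preds=011011  new=110110  old=000000  +wl: 1,4
  step 9. node 2  ⊔preds=111111  new=110110  stable
  step 10. node 3  ⊔preds=111111  new=011111  stable
  step 11. node 1  ⊔preds=111111  new=111111  stable
  step 12. node 4  ⊔preds=111111  new=101100  stable

Least fixpoint reached:
  node 0: 011011
  node 1: 111111
  node 2: 110110
  node 3: 011111
  node 4: 101100
  node 5: 101111
  node 6: 011101
  node 7: 110110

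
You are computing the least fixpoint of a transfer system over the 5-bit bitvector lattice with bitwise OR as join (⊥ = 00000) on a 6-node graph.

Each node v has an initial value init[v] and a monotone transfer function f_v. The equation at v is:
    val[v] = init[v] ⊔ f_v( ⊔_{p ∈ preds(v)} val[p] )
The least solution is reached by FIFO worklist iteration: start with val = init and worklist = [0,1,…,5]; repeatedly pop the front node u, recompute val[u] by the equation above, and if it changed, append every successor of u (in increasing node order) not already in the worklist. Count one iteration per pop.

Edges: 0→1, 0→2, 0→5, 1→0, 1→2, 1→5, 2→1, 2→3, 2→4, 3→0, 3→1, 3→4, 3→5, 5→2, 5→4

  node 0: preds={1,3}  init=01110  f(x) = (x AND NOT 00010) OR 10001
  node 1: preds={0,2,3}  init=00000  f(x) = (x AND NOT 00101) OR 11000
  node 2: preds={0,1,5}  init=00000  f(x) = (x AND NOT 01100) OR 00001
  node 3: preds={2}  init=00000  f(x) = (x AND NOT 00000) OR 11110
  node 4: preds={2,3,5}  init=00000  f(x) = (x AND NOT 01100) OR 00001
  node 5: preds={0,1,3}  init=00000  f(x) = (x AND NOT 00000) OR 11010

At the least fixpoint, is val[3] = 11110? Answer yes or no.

Iteration log — 10 steps:
  step 1. node 0  ⊔preds=00000  new=11111  old=01110  +wl: 
  step 2. node 1  ⊔preds=11111  new=11010  old=00000  +wl: 0
  step 3. node 2  ⊔preds=11111  new=10011  old=00000  +wl: 1
  step 4. node 3  ⊔preds=10011  new=11111  old=00000  +wl: 
  step 5. node 4  ⊔preds=11111  new=10011  old=00000  +wl: 
  step 6. node 5  ⊔preds=11111  new=11111  old=00000  +wl: 2,4
  step 7. node 0  ⊔preds=11111  new=11111  stable
  step 8. node 1  ⊔preds=11111  new=11010  stable
  step 9. node 2  ⊔preds=11111  new=10011  stable
  step 10. node 4  ⊔preds=11111  new=10011  stable

Least fixpoint reached:
  node 0: 11111
  node 1: 11010
  node 2: 10011
  node 3: 11111
  node 4: 10011
  node 5: 11111

no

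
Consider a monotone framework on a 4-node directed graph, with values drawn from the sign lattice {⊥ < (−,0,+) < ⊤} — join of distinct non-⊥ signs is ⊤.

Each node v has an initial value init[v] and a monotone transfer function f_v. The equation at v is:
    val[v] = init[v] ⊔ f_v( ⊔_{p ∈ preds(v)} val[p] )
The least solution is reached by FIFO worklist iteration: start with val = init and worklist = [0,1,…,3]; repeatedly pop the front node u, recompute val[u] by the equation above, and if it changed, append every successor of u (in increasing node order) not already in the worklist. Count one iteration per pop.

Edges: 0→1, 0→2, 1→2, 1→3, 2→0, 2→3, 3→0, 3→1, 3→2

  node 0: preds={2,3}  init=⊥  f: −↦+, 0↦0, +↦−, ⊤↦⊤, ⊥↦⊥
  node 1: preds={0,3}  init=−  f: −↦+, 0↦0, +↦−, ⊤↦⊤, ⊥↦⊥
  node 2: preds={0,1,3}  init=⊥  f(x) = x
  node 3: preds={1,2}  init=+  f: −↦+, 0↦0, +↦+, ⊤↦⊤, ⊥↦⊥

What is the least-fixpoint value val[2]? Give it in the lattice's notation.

Trace (7 dequeues):
  [1] u=0 | in + | out − | prev ⊥ | push {}
  [2] u=1 | in ⊤ | out ⊤ | prev − | push {}
  [3] u=2 | in ⊤ | out ⊤ | prev ⊥ | push {0}
  [4] u=3 | in ⊤ | out ⊤ | prev + | push {1,2}
  [5] u=0 | in ⊤ | out ⊤ | prev − | push {}
  [6] u=1 | in ⊤ | out ⊤ | ==
  [7] u=2 | in ⊤ | out ⊤ | ==

Converged values:
  [0] ⊤
  [1] ⊤
  [2] ⊤
  [3] ⊤

⊤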